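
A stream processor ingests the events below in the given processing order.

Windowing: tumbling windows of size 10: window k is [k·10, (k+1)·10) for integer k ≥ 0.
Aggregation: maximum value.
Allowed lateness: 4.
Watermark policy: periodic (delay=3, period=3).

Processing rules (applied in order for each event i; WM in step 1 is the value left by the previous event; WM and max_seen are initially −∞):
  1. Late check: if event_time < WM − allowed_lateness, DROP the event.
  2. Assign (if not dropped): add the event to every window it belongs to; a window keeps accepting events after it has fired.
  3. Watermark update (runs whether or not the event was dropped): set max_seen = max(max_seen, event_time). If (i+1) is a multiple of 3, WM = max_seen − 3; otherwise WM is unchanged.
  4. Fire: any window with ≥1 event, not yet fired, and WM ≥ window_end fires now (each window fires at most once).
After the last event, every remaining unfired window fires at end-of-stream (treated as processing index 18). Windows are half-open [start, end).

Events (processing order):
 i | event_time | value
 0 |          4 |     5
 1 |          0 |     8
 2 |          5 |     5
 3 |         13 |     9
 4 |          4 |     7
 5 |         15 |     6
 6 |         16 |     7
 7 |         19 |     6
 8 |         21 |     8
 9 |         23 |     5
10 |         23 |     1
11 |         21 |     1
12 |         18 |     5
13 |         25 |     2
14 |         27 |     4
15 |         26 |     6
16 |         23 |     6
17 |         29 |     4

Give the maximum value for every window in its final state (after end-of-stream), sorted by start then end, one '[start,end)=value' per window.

i=0 t=4 v=5: → [0,10); WM=−∞
i=1 t=0 v=8: → [0,10); WM=−∞
i=2 t=5 v=5: → [0,10); WM=2
i=3 t=13 v=9: → [10,20); WM=2
i=4 t=4 v=7: → [0,10); WM=2
i=5 t=15 v=6: → [10,20); WM=12; [0,10) fires=8
i=6 t=16 v=7: → [10,20); WM=12
i=7 t=19 v=6: → [10,20); WM=12
i=8 t=21 v=8: → [20,30); WM=18
i=9 t=23 v=5: → [20,30); WM=18
i=10 t=23 v=1: → [20,30); WM=18
i=11 t=21 v=1: → [20,30); WM=20; [10,20) fires=9
i=12 t=18 v=5: → [10,20); WM=20
i=13 t=25 v=2: → [20,30); WM=20
i=14 t=27 v=4: → [20,30); WM=24
i=15 t=26 v=6: → [20,30); WM=24
i=16 t=23 v=6: → [20,30); WM=24
i=17 t=29 v=4: → [20,30); WM=26

[0,10)=8 [10,20)=9 [20,30)=8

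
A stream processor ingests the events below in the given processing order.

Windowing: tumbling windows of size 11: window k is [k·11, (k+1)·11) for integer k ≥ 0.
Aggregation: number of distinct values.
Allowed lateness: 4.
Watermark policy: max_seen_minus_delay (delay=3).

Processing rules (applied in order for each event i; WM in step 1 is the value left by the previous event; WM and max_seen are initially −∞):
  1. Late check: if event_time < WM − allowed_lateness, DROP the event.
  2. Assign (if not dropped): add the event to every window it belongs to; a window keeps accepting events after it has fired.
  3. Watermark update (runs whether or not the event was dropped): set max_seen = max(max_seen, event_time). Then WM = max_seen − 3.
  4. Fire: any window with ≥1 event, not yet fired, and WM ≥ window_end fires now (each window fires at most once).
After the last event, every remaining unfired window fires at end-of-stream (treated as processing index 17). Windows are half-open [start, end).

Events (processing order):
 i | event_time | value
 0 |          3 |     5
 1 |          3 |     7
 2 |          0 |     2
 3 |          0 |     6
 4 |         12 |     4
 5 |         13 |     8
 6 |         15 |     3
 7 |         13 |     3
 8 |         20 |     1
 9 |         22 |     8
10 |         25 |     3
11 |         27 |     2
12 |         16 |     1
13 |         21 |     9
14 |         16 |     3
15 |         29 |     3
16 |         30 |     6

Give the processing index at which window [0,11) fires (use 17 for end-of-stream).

i=0 t=3 v=5: → [0,11); WM=0
i=1 t=3 v=7: → [0,11); WM=0
i=2 t=0 v=2: → [0,11); WM=0
i=3 t=0 v=6: → [0,11); WM=0
i=4 t=12 v=4: → [11,22); WM=9
i=5 t=13 v=8: → [11,22); WM=10
i=6 t=15 v=3: → [11,22); WM=12; [0,11) fires=4
i=7 t=13 v=3: → [11,22); WM=12
i=8 t=20 v=1: → [11,22); WM=17
i=9 t=22 v=8: → [22,33); WM=19
i=10 t=25 v=3: → [22,33); WM=22; [11,22) fires=4
i=11 t=27 v=2: → [22,33); WM=24
i=12 t=16 v=1: DROP (t<24-4); WM=24
i=13 t=21 v=9: → [11,22); WM=24
i=14 t=16 v=3: DROP (t<24-4); WM=24
i=15 t=29 v=3: → [22,33); WM=26
i=16 t=30 v=6: → [22,33); WM=27

6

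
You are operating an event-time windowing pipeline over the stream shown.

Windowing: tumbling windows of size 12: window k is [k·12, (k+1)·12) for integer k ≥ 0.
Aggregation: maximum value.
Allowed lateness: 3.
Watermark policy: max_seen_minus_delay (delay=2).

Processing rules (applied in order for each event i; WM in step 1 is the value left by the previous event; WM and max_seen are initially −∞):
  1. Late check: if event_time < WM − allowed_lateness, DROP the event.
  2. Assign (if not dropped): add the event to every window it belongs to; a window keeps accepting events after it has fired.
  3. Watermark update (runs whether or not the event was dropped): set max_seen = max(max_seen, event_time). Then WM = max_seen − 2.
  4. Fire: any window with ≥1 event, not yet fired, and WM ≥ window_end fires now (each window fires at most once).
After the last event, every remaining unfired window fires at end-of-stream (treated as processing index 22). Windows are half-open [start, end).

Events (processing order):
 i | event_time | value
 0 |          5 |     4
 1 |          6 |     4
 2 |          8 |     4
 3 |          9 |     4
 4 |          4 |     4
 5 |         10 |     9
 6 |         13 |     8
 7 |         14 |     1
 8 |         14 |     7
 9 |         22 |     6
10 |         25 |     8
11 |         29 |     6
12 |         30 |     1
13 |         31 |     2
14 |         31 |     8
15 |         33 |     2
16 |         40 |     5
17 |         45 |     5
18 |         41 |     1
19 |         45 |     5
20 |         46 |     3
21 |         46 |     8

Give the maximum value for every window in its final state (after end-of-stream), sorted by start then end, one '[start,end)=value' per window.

i=0 t=5 v=4: → [0,12); WM=3
i=1 t=6 v=4: → [0,12); WM=4
i=2 t=8 v=4: → [0,12); WM=6
i=3 t=9 v=4: → [0,12); WM=7
i=4 t=4 v=4: → [0,12); WM=7
i=5 t=10 v=9: → [0,12); WM=8
i=6 t=13 v=8: → [12,24); WM=11
i=7 t=14 v=1: → [12,24); WM=12; [0,12) fires=9
i=8 t=14 v=7: → [12,24); WM=12
i=9 t=22 v=6: → [12,24); WM=20
i=10 t=25 v=8: → [24,36); WM=23
i=11 t=29 v=6: → [24,36); WM=27; [12,24) fires=8
i=12 t=30 v=1: → [24,36); WM=28
i=13 t=31 v=2: → [24,36); WM=29
i=14 t=31 v=8: → [24,36); WM=29
i=15 t=33 v=2: → [24,36); WM=31
i=16 t=40 v=5: → [36,48); WM=38; [24,36) fires=8
i=17 t=45 v=5: → [36,48); WM=43
i=18 t=41 v=1: → [36,48); WM=43
i=19 t=45 v=5: → [36,48); WM=43
i=20 t=46 v=3: → [36,48); WM=44
i=21 t=46 v=8: → [36,48); WM=44

[0,12)=9 [12,24)=8 [24,36)=8 [36,48)=8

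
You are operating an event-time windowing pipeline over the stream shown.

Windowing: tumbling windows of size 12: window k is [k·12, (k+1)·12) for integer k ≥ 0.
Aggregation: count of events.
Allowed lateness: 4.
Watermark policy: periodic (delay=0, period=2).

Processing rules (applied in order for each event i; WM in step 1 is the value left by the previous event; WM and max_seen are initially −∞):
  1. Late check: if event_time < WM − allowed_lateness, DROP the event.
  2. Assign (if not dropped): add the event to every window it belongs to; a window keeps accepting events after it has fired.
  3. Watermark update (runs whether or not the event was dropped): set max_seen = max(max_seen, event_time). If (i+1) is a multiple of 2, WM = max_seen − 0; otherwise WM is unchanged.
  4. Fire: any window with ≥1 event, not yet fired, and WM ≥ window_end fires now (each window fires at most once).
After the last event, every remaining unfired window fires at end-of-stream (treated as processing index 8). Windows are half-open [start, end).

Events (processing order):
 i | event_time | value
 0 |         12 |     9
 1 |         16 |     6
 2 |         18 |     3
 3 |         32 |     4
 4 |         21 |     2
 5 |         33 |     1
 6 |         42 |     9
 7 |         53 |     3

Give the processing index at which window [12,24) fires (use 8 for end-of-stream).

i=0 t=12 v=9: → [12,24); WM=−∞
i=1 t=16 v=6: → [12,24); WM=16
i=2 t=18 v=3: → [12,24); WM=16
i=3 t=32 v=4: → [24,36); WM=32; [12,24) fires=3
i=4 t=21 v=2: DROP (t<32-4); WM=32
i=5 t=33 v=1: → [24,36); WM=33
i=6 t=42 v=9: → [36,48); WM=33
i=7 t=53 v=3: → [48,60); WM=53; [24,36) fires=2 [36,48) fires=1

3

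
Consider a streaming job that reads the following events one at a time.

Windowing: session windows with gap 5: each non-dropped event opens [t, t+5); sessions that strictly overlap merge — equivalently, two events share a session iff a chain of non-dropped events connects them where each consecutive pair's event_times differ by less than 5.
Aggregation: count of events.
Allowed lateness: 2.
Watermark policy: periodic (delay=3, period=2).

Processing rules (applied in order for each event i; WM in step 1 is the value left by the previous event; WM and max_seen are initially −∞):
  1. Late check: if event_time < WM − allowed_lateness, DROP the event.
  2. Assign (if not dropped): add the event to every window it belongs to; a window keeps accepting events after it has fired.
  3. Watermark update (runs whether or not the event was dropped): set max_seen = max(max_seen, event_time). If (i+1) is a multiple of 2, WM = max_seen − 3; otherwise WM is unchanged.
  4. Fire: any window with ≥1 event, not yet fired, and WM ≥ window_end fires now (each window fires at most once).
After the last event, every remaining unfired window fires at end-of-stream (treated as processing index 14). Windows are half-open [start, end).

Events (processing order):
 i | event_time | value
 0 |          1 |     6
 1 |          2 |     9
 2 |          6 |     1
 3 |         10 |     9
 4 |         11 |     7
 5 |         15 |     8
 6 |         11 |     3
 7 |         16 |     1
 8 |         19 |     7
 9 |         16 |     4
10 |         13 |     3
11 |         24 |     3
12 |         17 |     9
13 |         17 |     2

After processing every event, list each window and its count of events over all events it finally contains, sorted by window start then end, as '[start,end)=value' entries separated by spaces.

[1,24)=10 [24,29)=1

i=0 t=1 v=6: → [1,6); WM=−∞
i=1 t=2 v=9: → [1,7); WM=-1
i=2 t=6 v=1: → [1,11); WM=-1
i=3 t=10 v=9: → [1,15); WM=7
i=4 t=11 v=7: → [1,16); WM=7
i=5 t=15 v=8: → [1,20); WM=12
i=6 t=11 v=3: → [1,20); WM=12
i=7 t=16 v=1: → [1,21); WM=13
i=8 t=19 v=7: → [1,24); WM=13
i=9 t=16 v=4: → [1,24); WM=16
i=10 t=13 v=3: DROP (t<16-2); WM=16
i=11 t=24 v=3: → [24,29); WM=21
i=12 t=17 v=9: DROP (t<21-2); WM=21
i=13 t=17 v=2: DROP (t<21-2); WM=21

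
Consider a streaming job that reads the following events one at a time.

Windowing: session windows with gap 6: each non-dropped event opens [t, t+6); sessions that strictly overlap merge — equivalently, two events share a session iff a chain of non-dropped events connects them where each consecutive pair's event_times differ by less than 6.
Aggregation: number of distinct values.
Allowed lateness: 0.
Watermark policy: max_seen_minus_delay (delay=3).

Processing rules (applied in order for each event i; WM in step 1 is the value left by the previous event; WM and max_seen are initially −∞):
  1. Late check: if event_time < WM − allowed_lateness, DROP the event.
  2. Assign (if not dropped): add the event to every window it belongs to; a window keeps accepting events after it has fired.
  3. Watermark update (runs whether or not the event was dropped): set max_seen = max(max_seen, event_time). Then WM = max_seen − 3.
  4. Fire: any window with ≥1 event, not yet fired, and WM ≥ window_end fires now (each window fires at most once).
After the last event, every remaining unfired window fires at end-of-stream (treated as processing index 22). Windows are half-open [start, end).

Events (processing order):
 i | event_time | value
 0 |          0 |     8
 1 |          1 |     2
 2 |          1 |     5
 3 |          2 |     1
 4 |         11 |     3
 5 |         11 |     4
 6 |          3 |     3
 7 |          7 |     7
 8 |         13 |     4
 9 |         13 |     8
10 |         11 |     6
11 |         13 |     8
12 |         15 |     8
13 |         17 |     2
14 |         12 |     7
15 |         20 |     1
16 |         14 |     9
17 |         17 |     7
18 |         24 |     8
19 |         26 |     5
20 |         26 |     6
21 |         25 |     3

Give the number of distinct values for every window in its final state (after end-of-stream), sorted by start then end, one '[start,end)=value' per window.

[0,8)=4 [11,32)=8

i=0 t=0 v=8: → [0,6); WM=-3
i=1 t=1 v=2: → [0,7); WM=-2
i=2 t=1 v=5: → [0,7); WM=-2
i=3 t=2 v=1: → [0,8); WM=-1
i=4 t=11 v=3: → [11,17); WM=8
i=5 t=11 v=4: → [11,17); WM=8
i=6 t=3 v=3: DROP (t<8-0); WM=8
i=7 t=7 v=7: DROP (t<8-0); WM=8
i=8 t=13 v=4: → [11,19); WM=10
i=9 t=13 v=8: → [11,19); WM=10
i=10 t=11 v=6: → [11,19); WM=10
i=11 t=13 v=8: → [11,19); WM=10
i=12 t=15 v=8: → [11,21); WM=12
i=13 t=17 v=2: → [11,23); WM=14
i=14 t=12 v=7: DROP (t<14-0); WM=14
i=15 t=20 v=1: → [11,26); WM=17
i=16 t=14 v=9: DROP (t<17-0); WM=17
i=17 t=17 v=7: → [11,26); WM=17
i=18 t=24 v=8: → [11,30); WM=21
i=19 t=26 v=5: → [11,32); WM=23
i=20 t=26 v=6: → [11,32); WM=23
i=21 t=25 v=3: → [11,32); WM=23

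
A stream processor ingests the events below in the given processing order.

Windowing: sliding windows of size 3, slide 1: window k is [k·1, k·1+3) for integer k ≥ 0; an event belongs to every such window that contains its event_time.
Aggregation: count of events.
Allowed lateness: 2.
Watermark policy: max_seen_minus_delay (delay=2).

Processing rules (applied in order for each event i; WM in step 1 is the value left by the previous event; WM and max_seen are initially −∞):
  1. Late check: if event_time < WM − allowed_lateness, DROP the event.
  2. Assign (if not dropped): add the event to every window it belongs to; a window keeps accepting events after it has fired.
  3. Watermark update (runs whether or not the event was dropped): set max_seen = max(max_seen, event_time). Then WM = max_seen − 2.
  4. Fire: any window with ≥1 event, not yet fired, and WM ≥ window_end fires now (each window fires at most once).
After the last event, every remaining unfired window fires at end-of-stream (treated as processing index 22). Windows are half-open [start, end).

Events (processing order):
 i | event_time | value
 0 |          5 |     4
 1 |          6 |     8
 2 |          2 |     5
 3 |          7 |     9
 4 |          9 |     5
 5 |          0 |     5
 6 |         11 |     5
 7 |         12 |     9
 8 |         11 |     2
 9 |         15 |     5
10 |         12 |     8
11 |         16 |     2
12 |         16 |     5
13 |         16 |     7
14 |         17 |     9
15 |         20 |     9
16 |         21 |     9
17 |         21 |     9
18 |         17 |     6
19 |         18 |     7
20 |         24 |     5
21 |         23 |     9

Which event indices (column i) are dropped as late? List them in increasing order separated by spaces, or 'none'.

i=0 t=5 v=4: → [5,8),[4,7),[3,6); WM=3
i=1 t=6 v=8: → [6,9),[5,8),[4,7); WM=4
i=2 t=2 v=5: → [2,5),[1,4),[0,3); WM=4; [0,3) fires=1 [1,4) fires=1
i=3 t=7 v=9: → [7,10),[6,9),[5,8); WM=5; [2,5) fires=1
i=4 t=9 v=5: → [9,12),[8,11),[7,10); WM=7; [3,6) fires=1 [4,7) fires=2
i=5 t=0 v=5: DROP (t<7-2); WM=7
i=6 t=11 v=5: → [11,14),[10,13),[9,12); WM=9; [5,8) fires=3 [6,9) fires=2
i=7 t=12 v=9: → [12,15),[11,14),[10,13); WM=10; [7,10) fires=2
i=8 t=11 v=2: → [11,14),[10,13),[9,12); WM=10
i=9 t=15 v=5: → [15,18),[14,17),[13,16); WM=13; [8,11) fires=1 [9,12) fires=3 [10,13) fires=3
i=10 t=12 v=8: → [12,15),[11,14),[10,13); WM=13
i=11 t=16 v=2: → [16,19),[15,18),[14,17); WM=14; [11,14) fires=4
i=12 t=16 v=5: → [16,19),[15,18),[14,17); WM=14
i=13 t=16 v=7: → [16,19),[15,18),[14,17); WM=14
i=14 t=17 v=9: → [17,20),[16,19),[15,18); WM=15; [12,15) fires=2
i=15 t=20 v=9: → [20,23),[19,22),[18,21); WM=18; [13,16) fires=1 [14,17) fires=4 [15,18) fires=5
i=16 t=21 v=9: → [21,24),[20,23),[19,22); WM=19; [16,19) fires=4
i=17 t=21 v=9: → [21,24),[20,23),[19,22); WM=19
i=18 t=17 v=6: → [17,20),[16,19),[15,18); WM=19
i=19 t=18 v=7: → [18,21),[17,20),[16,19); WM=19
i=20 t=24 v=5: → [24,27),[23,26),[22,25); WM=22; [17,20) fires=3 [18,21) fires=2 [19,22) fires=3
i=21 t=23 v=9: → [23,26),[22,25),[21,24); WM=22

5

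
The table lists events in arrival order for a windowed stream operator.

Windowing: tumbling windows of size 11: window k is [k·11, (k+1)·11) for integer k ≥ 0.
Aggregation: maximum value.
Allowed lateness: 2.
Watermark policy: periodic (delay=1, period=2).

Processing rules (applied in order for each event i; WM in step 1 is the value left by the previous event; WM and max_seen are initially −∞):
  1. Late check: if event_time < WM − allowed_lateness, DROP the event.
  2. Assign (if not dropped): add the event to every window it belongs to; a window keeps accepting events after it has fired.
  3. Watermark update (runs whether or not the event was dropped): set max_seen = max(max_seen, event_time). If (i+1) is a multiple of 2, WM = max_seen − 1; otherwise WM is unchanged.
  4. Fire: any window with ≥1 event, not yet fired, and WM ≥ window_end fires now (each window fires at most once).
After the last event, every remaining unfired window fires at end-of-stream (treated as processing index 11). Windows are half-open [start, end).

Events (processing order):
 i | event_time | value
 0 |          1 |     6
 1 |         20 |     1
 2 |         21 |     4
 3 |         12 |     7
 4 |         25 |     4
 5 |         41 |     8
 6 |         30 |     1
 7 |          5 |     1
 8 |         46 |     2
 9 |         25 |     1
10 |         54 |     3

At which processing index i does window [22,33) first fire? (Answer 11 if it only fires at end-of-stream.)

5

i=0 t=1 v=6: → [0,11); WM=−∞
i=1 t=20 v=1: → [11,22); WM=19; [0,11) fires=6
i=2 t=21 v=4: → [11,22); WM=19
i=3 t=12 v=7: DROP (t<19-2); WM=20
i=4 t=25 v=4: → [22,33); WM=20
i=5 t=41 v=8: → [33,44); WM=40; [11,22) fires=4 [22,33) fires=4
i=6 t=30 v=1: DROP (t<40-2); WM=40
i=7 t=5 v=1: DROP (t<40-2); WM=40
i=8 t=46 v=2: → [44,55); WM=40
i=9 t=25 v=1: DROP (t<40-2); WM=45; [33,44) fires=8
i=10 t=54 v=3: → [44,55); WM=45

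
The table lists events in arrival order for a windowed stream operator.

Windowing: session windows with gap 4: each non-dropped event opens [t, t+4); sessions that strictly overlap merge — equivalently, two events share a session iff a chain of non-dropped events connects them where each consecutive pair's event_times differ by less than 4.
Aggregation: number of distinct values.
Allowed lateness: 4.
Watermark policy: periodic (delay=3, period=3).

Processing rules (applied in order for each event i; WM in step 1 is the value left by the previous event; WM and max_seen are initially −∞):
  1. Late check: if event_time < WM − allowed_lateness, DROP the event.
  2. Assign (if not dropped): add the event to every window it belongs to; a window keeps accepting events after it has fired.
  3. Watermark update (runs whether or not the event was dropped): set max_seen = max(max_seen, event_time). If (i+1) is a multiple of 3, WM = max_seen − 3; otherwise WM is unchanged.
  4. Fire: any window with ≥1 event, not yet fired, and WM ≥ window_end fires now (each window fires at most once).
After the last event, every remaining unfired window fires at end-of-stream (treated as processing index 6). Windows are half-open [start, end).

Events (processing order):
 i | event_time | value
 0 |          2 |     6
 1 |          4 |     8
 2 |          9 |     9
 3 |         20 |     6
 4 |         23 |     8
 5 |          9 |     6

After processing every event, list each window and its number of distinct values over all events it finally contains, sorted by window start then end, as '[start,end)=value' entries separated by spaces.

[2,8)=2 [9,13)=2 [20,27)=2

i=0 t=2 v=6: → [2,6); WM=−∞
i=1 t=4 v=8: → [2,8); WM=−∞
i=2 t=9 v=9: → [9,13); WM=6
i=3 t=20 v=6: → [20,24); WM=6
i=4 t=23 v=8: → [20,27); WM=6
i=5 t=9 v=6: → [9,13); WM=20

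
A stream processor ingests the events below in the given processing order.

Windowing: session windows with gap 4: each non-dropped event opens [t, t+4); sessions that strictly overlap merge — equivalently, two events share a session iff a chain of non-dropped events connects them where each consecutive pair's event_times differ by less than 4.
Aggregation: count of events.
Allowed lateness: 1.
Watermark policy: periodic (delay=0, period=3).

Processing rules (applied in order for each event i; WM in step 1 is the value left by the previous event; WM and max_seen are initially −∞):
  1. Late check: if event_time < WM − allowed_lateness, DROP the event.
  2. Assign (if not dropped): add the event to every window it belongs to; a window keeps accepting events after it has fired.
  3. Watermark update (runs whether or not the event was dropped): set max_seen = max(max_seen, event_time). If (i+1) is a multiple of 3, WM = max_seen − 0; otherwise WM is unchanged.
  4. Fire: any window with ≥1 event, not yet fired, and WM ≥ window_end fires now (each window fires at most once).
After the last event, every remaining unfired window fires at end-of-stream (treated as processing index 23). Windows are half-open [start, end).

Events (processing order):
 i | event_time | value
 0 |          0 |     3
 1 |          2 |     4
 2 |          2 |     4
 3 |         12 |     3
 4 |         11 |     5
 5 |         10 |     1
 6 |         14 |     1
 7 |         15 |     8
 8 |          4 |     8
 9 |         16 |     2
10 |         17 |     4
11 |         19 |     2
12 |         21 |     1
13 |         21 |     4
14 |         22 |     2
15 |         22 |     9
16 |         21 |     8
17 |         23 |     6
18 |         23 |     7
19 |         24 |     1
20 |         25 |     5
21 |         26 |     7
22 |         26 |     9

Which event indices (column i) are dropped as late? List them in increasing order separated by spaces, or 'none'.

i=0 t=0 v=3: → [0,4); WM=−∞
i=1 t=2 v=4: → [0,6); WM=−∞
i=2 t=2 v=4: → [0,6); WM=2
i=3 t=12 v=3: → [12,16); WM=2
i=4 t=11 v=5: → [11,16); WM=2
i=5 t=10 v=1: → [10,16); WM=12
i=6 t=14 v=1: → [10,18); WM=12
i=7 t=15 v=8: → [10,19); WM=12
i=8 t=4 v=8: DROP (t<12-1); WM=15
i=9 t=16 v=2: → [10,20); WM=15
i=10 t=17 v=4: → [10,21); WM=15
i=11 t=19 v=2: → [10,23); WM=19
i=12 t=21 v=1: → [10,25); WM=19
i=13 t=21 v=4: → [10,25); WM=19
i=14 t=22 v=2: → [10,26); WM=22
i=15 t=22 v=9: → [10,26); WM=22
i=16 t=21 v=8: → [10,26); WM=22
i=17 t=23 v=6: → [10,27); WM=23
i=18 t=23 v=7: → [10,27); WM=23
i=19 t=24 v=1: → [10,28); WM=23
i=20 t=25 v=5: → [10,29); WM=25
i=21 t=26 v=7: → [10,30); WM=25
i=22 t=26 v=9: → [10,30); WM=25

8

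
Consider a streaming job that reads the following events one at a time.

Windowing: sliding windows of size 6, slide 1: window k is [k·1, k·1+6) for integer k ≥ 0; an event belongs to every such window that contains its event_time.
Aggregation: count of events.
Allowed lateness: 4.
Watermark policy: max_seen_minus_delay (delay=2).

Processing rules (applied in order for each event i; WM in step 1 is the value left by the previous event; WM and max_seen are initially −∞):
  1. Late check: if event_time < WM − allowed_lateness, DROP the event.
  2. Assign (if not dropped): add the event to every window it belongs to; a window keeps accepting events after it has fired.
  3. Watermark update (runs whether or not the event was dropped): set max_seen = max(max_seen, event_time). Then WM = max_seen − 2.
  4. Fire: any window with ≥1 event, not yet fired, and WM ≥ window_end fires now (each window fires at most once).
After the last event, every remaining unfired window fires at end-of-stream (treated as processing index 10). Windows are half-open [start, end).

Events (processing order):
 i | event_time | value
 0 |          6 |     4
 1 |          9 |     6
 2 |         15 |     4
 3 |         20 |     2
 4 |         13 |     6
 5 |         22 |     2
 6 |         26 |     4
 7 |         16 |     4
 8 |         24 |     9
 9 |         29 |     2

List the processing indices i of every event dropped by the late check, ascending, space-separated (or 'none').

4 7

i=0 t=6 v=4: → [6,12),[5,11),[4,10),[3,9),[2,8),[1,7); WM=4
i=1 t=9 v=6: → [9,15),[8,14),[7,13),[6,12),[5,11),[4,10); WM=7; [1,7) fires=1
i=2 t=15 v=4: → [15,21),[14,20),[13,19),[12,18),[11,17),[10,16); WM=13; [2,8) fires=1 [3,9) fires=1 [4,10) fires=2 [5,11) fires=2 [6,12) fires=2 [7,13) fires=1
i=3 t=20 v=2: → [20,26),[19,25),[18,24),[17,23),[16,22),[15,21); WM=18; [8,14) fires=1 [9,15) fires=1 [10,16) fires=1 [11,17) fires=1 [12,18) fires=1
i=4 t=13 v=6: DROP (t<18-4); WM=18
i=5 t=22 v=2: → [22,28),[21,27),[20,26),[19,25),[18,24),[17,23); WM=20; [13,19) fires=1 [14,20) fires=1
i=6 t=26 v=4: → [26,32),[25,31),[24,30),[23,29),[22,28),[21,27); WM=24; [15,21) fires=2 [16,22) fires=1 [17,23) fires=2 [18,24) fires=2
i=7 t=16 v=4: DROP (t<24-4); WM=24
i=8 t=24 v=9: → [24,30),[23,29),[22,28),[21,27),[20,26),[19,25); WM=24
i=9 t=29 v=2: → [29,35),[28,34),[27,33),[26,32),[25,31),[24,30); WM=27; [19,25) fires=3 [20,26) fires=3 [21,27) fires=3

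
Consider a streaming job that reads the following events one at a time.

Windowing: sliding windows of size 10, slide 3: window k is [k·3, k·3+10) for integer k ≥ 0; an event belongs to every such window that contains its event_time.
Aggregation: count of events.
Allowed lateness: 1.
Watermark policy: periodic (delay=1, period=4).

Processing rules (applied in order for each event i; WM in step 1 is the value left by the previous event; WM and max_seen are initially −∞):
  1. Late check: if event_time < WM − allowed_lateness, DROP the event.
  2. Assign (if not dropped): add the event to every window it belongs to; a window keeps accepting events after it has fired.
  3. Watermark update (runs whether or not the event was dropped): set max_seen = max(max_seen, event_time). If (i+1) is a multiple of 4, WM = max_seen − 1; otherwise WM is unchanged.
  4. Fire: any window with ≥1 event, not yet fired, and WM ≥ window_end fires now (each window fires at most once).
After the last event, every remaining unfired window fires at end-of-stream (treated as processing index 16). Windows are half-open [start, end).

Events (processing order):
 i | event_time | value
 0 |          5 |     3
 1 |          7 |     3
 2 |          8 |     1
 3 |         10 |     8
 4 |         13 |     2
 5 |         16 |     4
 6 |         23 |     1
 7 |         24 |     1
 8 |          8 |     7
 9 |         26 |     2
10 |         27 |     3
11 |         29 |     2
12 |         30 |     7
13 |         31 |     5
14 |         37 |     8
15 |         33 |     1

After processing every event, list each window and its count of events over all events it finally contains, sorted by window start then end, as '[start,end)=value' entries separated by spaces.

[0,10)=3 [3,13)=4 [6,16)=4 [9,19)=3 [12,22)=2 [15,25)=3 [18,28)=4 [21,31)=6 [24,34)=7 [27,37)=5 [30,40)=4 [33,43)=2 [36,46)=1

i=0 t=5 v=3: → [3,13),[0,10); WM=−∞
i=1 t=7 v=3: → [6,16),[3,13),[0,10); WM=−∞
i=2 t=8 v=1: → [6,16),[3,13),[0,10); WM=−∞
i=3 t=10 v=8: → [9,19),[6,16),[3,13); WM=9
i=4 t=13 v=2: → [12,22),[9,19),[6,16); WM=9
i=5 t=16 v=4: → [15,25),[12,22),[9,19); WM=9
i=6 t=23 v=1: → [21,31),[18,28),[15,25); WM=9
i=7 t=24 v=1: → [24,34),[21,31),[18,28),[15,25); WM=23; [0,10) fires=3 [3,13) fires=4 [6,16) fires=4 [9,19) fires=3 [12,22) fires=2
i=8 t=8 v=7: DROP (t<23-1); WM=23
i=9 t=26 v=2: → [24,34),[21,31),[18,28); WM=23
i=10 t=27 v=3: → [27,37),[24,34),[21,31),[18,28); WM=23
i=11 t=29 v=2: → [27,37),[24,34),[21,31); WM=28; [15,25) fires=3 [18,28) fires=4
i=12 t=30 v=7: → [30,40),[27,37),[24,34),[21,31); WM=28
i=13 t=31 v=5: → [30,40),[27,37),[24,34); WM=28
i=14 t=37 v=8: → [36,46),[33,43),[30,40); WM=28
i=15 t=33 v=1: → [33,43),[30,40),[27,37),[24,34); WM=36; [21,31) fires=6 [24,34) fires=7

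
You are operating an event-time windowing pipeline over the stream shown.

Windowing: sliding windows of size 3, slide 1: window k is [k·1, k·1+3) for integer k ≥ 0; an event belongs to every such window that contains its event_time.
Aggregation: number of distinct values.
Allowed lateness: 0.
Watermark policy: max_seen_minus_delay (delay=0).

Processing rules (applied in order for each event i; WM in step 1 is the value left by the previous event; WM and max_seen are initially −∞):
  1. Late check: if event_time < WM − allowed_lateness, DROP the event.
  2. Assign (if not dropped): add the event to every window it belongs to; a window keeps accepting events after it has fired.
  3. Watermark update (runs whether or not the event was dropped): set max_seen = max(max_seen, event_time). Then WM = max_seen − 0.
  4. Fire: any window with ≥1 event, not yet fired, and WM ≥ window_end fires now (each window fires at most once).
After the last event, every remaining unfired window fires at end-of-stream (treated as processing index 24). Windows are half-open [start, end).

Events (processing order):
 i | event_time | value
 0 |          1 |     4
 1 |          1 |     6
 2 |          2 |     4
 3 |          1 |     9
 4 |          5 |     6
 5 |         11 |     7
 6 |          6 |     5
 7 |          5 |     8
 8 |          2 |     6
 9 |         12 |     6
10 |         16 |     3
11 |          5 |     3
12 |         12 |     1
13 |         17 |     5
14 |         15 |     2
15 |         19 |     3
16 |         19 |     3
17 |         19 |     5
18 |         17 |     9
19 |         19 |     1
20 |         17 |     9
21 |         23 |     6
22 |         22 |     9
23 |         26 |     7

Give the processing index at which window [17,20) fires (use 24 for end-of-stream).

i=0 t=1 v=4: → [1,4),[0,3); WM=1
i=1 t=1 v=6: → [1,4),[0,3); WM=1
i=2 t=2 v=4: → [2,5),[1,4),[0,3); WM=2
i=3 t=1 v=9: DROP (t<2-0); WM=2
i=4 t=5 v=6: → [5,8),[4,7),[3,6); WM=5; [0,3) fires=2 [1,4) fires=2 [2,5) fires=1
i=5 t=11 v=7: → [11,14),[10,13),[9,12); WM=11; [3,6) fires=1 [4,7) fires=1 [5,8) fires=1
i=6 t=6 v=5: DROP (t<11-0); WM=11
i=7 t=5 v=8: DROP (t<11-0); WM=11
i=8 t=2 v=6: DROP (t<11-0); WM=11
i=9 t=12 v=6: → [12,15),[11,14),[10,13); WM=12; [9,12) fires=1
i=10 t=16 v=3: → [16,19),[15,18),[14,17); WM=16; [10,13) fires=2 [11,14) fires=2 [12,15) fires=1
i=11 t=5 v=3: DROP (t<16-0); WM=16
i=12 t=12 v=1: DROP (t<16-0); WM=16
i=13 t=17 v=5: → [17,20),[16,19),[15,18); WM=17; [14,17) fires=1
i=14 t=15 v=2: DROP (t<17-0); WM=17
i=15 t=19 v=3: → [19,22),[18,21),[17,20); WM=19; [15,18) fires=2 [16,19) fires=2
i=16 t=19 v=3: → [19,22),[18,21),[17,20); WM=19
i=17 t=19 v=5: → [19,22),[18,21),[17,20); WM=19
i=18 t=17 v=9: DROP (t<19-0); WM=19
i=19 t=19 v=1: → [19,22),[18,21),[17,20); WM=19
i=20 t=17 v=9: DROP (t<19-0); WM=19
i=21 t=23 v=6: → [23,26),[22,25),[21,24); WM=23; [17,20) fires=3 [18,21) fires=3 [19,22) fires=3
i=22 t=22 v=9: DROP (t<23-0); WM=23
i=23 t=26 v=7: → [26,29),[25,28),[24,27); WM=26; [21,24) fires=1 [22,25) fires=1 [23,26) fires=1

21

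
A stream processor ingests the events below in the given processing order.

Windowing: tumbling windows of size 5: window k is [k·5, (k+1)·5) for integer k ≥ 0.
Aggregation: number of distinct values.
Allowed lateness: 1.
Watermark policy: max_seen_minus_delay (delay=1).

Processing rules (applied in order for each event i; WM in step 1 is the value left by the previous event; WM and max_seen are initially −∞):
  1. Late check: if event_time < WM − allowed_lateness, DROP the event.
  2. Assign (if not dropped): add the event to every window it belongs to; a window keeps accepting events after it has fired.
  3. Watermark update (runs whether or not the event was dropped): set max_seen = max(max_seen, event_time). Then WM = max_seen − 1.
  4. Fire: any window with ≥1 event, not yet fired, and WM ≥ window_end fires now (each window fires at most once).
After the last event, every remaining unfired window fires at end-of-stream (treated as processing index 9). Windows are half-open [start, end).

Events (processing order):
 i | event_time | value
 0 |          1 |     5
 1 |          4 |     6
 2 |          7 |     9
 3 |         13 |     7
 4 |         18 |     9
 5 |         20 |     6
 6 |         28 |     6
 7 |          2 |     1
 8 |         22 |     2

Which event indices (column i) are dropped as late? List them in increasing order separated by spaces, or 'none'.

i=0 t=1 v=5: → [0,5); WM=0
i=1 t=4 v=6: → [0,5); WM=3
i=2 t=7 v=9: → [5,10); WM=6; [0,5) fires=2
i=3 t=13 v=7: → [10,15); WM=12; [5,10) fires=1
i=4 t=18 v=9: → [15,20); WM=17; [10,15) fires=1
i=5 t=20 v=6: → [20,25); WM=19
i=6 t=28 v=6: → [25,30); WM=27; [15,20) fires=1 [20,25) fires=1
i=7 t=2 v=1: DROP (t<27-1); WM=27
i=8 t=22 v=2: DROP (t<27-1); WM=27

7 8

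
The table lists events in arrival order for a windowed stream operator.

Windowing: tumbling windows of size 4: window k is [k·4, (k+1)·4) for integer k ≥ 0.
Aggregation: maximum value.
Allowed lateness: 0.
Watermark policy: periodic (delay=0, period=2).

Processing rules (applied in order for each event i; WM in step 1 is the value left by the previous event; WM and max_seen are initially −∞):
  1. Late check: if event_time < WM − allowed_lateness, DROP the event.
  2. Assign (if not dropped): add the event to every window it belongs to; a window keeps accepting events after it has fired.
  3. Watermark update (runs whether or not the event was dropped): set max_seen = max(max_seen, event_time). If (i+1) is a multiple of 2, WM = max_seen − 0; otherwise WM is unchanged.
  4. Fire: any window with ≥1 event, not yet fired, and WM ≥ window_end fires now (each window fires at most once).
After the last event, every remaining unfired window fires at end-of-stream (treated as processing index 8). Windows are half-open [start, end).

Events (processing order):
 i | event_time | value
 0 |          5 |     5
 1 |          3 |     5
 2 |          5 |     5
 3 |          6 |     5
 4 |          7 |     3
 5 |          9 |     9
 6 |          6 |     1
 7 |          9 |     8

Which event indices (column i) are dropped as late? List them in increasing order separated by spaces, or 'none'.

i=0 t=5 v=5: → [4,8); WM=−∞
i=1 t=3 v=5: → [0,4); WM=5; [0,4) fires=5
i=2 t=5 v=5: → [4,8); WM=5
i=3 t=6 v=5: → [4,8); WM=6
i=4 t=7 v=3: → [4,8); WM=6
i=5 t=9 v=9: → [8,12); WM=9; [4,8) fires=5
i=6 t=6 v=1: DROP (t<9-0); WM=9
i=7 t=9 v=8: → [8,12); WM=9

6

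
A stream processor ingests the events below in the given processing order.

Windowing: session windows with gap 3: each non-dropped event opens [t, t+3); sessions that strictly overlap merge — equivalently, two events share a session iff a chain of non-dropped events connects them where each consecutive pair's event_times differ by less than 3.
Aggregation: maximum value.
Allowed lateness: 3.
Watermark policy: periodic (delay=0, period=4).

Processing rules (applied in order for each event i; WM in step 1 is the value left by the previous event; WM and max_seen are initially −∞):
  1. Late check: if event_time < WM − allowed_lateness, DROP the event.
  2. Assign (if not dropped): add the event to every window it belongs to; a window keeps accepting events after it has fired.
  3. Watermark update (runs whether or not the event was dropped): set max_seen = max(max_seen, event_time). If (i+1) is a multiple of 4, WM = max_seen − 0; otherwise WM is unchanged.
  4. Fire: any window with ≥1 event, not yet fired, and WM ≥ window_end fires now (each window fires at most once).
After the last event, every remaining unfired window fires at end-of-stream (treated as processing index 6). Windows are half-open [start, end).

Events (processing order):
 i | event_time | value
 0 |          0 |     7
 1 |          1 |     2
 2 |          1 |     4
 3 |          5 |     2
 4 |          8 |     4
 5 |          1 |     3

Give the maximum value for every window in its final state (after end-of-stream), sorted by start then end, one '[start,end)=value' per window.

[0,4)=7 [5,8)=2 [8,11)=4

i=0 t=0 v=7: → [0,3); WM=−∞
i=1 t=1 v=2: → [0,4); WM=−∞
i=2 t=1 v=4: → [0,4); WM=−∞
i=3 t=5 v=2: → [5,8); WM=5
i=4 t=8 v=4: → [8,11); WM=5
i=5 t=1 v=3: DROP (t<5-3); WM=5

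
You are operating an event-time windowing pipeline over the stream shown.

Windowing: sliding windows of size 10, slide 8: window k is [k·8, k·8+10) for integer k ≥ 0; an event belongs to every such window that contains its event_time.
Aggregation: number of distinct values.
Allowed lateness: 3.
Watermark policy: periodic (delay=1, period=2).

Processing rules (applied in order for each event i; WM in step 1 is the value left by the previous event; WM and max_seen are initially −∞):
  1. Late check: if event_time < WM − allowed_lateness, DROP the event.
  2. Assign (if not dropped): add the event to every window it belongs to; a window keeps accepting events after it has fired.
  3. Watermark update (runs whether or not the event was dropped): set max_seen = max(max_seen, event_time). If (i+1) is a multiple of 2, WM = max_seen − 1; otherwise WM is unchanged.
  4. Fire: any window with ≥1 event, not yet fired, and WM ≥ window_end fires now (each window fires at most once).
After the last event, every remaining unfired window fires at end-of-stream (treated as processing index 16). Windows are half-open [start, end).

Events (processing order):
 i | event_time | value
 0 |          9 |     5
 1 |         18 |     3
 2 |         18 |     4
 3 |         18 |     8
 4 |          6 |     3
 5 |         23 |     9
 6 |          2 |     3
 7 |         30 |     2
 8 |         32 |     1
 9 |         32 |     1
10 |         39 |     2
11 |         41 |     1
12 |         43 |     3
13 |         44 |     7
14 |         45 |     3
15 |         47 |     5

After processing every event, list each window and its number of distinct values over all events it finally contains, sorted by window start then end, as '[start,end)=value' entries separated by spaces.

i=0 t=9 v=5: → [8,18),[0,10); WM=−∞
i=1 t=18 v=3: → [16,26); WM=17; [0,10) fires=1
i=2 t=18 v=4: → [16,26); WM=17
i=3 t=18 v=8: → [16,26); WM=17
i=4 t=6 v=3: DROP (t<17-3); WM=17
i=5 t=23 v=9: → [16,26); WM=22; [8,18) fires=1
i=6 t=2 v=3: DROP (t<22-3); WM=22
i=7 t=30 v=2: → [24,34); WM=29; [16,26) fires=4
i=8 t=32 v=1: → [32,42),[24,34); WM=29
i=9 t=32 v=1: → [32,42),[24,34); WM=31
i=10 t=39 v=2: → [32,42); WM=31
i=11 t=41 v=1: → [40,50),[32,42); WM=40; [24,34) fires=2
i=12 t=43 v=3: → [40,50); WM=40
i=13 t=44 v=7: → [40,50); WM=43; [32,42) fires=2
i=14 t=45 v=3: → [40,50); WM=43
i=15 t=47 v=5: → [40,50); WM=46

[0,10)=1 [8,18)=1 [16,26)=4 [24,34)=2 [32,42)=2 [40,50)=4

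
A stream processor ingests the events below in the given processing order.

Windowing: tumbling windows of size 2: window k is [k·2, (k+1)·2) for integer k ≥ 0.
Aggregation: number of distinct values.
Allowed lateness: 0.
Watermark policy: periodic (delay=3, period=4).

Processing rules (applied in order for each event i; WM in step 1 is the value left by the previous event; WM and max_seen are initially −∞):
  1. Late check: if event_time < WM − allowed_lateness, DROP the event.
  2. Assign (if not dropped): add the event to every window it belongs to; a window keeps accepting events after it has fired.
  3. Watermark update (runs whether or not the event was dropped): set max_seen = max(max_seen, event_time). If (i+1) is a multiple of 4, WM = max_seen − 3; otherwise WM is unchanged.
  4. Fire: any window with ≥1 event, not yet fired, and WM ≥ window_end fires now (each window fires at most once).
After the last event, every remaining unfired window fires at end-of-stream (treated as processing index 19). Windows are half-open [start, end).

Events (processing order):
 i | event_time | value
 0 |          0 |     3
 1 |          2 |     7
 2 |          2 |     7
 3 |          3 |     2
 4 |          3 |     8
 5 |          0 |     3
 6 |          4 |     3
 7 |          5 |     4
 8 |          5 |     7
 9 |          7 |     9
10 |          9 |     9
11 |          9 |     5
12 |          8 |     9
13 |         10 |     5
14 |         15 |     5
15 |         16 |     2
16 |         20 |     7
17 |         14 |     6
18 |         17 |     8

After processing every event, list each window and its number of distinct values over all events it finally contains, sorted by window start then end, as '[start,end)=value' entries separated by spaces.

i=0 t=0 v=3: → [0,2); WM=−∞
i=1 t=2 v=7: → [2,4); WM=−∞
i=2 t=2 v=7: → [2,4); WM=−∞
i=3 t=3 v=2: → [2,4); WM=0
i=4 t=3 v=8: → [2,4); WM=0
i=5 t=0 v=3: → [0,2); WM=0
i=6 t=4 v=3: → [4,6); WM=0
i=7 t=5 v=4: → [4,6); WM=2; [0,2) fires=1
i=8 t=5 v=7: → [4,6); WM=2
i=9 t=7 v=9: → [6,8); WM=2
i=10 t=9 v=9: → [8,10); WM=2
i=11 t=9 v=5: → [8,10); WM=6; [2,4) fires=3 [4,6) fires=3
i=12 t=8 v=9: → [8,10); WM=6
i=13 t=10 v=5: → [10,12); WM=6
i=14 t=15 v=5: → [14,16); WM=6
i=15 t=16 v=2: → [16,18); WM=13; [6,8) fires=1 [8,10) fires=2 [10,12) fires=1
i=16 t=20 v=7: → [20,22); WM=13
i=17 t=14 v=6: → [14,16); WM=13
i=18 t=17 v=8: → [16,18); WM=13

[0,2)=1 [2,4)=3 [4,6)=3 [6,8)=1 [8,10)=2 [10,12)=1 [14,16)=2 [16,18)=2 [20,22)=1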